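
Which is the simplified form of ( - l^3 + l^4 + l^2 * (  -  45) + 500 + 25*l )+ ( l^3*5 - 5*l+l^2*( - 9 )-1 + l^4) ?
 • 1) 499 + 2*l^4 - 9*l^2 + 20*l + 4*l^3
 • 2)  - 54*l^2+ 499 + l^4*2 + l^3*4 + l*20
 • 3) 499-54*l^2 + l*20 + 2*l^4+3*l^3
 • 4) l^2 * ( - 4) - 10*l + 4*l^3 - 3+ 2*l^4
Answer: 2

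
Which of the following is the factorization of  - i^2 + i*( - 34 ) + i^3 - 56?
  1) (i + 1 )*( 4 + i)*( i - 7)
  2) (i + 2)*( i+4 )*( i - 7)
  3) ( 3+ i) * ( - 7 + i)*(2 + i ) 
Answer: 2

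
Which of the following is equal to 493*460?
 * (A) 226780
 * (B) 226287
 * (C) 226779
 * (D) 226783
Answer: A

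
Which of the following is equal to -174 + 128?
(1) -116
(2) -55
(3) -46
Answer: 3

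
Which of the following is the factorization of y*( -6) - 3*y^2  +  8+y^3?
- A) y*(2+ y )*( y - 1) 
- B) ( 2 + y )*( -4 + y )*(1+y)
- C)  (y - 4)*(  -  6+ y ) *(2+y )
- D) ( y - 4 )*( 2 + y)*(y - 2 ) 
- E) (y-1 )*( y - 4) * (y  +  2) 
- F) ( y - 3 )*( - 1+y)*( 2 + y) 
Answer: E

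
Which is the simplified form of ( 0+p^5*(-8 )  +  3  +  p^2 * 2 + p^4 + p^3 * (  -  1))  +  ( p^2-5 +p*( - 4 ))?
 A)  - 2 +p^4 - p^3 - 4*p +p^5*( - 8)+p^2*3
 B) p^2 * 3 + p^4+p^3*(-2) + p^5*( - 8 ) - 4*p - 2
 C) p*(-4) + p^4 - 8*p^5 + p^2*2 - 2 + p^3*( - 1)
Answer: A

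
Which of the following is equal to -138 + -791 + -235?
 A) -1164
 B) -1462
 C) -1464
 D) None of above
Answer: A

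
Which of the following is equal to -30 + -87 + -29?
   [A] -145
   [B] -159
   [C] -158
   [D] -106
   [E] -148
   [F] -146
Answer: F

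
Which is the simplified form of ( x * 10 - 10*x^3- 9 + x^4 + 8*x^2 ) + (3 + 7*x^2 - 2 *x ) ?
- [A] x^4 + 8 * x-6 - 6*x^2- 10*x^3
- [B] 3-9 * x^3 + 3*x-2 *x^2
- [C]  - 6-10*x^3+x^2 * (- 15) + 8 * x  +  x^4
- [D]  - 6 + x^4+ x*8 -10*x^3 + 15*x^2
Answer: D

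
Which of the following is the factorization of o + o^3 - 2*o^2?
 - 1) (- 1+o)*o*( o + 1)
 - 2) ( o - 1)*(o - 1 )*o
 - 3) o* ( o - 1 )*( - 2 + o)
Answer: 2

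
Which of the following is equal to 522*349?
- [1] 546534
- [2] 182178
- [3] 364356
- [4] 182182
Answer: 2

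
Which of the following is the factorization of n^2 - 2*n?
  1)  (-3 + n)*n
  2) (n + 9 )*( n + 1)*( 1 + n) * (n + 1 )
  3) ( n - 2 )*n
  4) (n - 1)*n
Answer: 3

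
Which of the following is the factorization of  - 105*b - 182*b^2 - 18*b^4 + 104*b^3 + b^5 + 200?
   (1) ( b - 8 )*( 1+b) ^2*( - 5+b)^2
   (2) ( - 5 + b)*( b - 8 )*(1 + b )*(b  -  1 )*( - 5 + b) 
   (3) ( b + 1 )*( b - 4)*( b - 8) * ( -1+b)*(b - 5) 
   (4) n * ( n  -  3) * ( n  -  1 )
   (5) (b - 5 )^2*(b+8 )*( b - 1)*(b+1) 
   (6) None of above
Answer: 2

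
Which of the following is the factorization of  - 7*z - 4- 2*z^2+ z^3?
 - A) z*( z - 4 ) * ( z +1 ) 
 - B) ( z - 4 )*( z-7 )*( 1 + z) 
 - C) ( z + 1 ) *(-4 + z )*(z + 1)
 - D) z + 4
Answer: C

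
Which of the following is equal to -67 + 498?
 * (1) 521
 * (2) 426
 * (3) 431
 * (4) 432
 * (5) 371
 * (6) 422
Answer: 3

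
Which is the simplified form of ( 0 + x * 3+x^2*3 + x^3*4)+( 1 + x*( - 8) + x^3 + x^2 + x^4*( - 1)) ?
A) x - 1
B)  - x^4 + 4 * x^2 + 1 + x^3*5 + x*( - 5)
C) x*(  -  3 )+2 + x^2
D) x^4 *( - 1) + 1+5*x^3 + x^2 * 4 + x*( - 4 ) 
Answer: B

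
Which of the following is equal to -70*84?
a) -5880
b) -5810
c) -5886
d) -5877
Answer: a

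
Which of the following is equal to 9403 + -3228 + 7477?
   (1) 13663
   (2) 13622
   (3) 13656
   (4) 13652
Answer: 4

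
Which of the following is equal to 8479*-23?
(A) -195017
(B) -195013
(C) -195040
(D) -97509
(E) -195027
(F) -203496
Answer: A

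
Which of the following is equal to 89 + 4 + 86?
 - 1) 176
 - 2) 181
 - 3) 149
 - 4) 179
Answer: 4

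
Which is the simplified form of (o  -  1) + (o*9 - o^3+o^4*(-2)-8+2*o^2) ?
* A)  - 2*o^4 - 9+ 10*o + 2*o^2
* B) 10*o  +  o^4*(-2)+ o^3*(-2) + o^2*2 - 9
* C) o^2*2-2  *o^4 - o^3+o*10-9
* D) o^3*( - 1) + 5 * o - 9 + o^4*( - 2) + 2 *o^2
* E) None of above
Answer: C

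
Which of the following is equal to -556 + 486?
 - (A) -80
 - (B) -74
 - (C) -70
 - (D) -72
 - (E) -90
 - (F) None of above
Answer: C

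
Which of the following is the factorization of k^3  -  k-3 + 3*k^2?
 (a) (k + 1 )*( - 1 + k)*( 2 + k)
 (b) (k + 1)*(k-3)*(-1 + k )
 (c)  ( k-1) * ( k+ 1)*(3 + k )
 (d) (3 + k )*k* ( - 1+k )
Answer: c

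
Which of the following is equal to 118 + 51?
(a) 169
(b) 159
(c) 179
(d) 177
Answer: a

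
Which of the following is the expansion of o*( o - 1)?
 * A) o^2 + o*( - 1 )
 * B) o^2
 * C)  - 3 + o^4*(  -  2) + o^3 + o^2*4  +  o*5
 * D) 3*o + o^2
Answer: A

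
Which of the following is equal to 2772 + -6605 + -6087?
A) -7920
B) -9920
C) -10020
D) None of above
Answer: B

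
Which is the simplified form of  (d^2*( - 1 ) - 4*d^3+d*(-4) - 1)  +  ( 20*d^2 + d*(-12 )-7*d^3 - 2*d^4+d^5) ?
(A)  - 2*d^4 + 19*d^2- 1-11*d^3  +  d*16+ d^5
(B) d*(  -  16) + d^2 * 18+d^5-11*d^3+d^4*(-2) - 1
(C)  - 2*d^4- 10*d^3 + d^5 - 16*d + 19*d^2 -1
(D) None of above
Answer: D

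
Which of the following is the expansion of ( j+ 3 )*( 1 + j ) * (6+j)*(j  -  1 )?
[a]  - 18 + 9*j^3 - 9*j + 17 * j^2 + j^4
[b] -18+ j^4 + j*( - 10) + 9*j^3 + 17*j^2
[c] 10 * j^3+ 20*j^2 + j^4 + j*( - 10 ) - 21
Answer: a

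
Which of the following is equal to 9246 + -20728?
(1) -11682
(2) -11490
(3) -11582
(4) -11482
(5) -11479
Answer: 4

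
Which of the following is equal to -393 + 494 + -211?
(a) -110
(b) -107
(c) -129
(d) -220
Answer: a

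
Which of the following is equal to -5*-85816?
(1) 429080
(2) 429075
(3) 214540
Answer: 1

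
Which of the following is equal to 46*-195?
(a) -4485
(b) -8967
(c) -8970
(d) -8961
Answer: c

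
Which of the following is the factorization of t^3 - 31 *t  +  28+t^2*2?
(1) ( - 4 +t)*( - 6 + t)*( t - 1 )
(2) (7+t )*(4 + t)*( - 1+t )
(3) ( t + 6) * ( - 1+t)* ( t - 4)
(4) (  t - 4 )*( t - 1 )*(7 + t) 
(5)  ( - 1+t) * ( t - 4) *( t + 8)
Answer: 4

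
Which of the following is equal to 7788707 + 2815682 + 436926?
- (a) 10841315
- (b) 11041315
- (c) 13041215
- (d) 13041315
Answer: b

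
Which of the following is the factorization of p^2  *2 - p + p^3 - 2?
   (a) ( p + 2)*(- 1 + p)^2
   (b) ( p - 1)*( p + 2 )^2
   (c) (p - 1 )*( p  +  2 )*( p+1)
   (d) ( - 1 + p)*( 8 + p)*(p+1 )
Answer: c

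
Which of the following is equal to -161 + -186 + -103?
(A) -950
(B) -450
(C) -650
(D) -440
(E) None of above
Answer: B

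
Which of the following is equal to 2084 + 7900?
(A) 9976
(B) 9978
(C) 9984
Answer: C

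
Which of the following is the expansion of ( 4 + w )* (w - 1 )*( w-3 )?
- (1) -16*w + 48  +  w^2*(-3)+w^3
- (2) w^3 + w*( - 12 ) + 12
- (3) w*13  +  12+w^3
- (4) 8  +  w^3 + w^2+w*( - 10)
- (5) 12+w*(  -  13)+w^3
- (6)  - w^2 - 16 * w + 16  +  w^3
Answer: 5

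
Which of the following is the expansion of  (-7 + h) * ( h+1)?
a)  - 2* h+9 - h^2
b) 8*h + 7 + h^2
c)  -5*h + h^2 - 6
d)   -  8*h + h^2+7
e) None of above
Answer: e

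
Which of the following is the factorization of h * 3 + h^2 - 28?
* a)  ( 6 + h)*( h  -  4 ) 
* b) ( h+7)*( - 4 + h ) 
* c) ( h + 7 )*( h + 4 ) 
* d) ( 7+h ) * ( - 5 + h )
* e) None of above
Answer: b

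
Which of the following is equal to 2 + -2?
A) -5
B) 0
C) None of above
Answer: B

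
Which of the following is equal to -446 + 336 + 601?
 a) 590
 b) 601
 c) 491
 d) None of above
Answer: c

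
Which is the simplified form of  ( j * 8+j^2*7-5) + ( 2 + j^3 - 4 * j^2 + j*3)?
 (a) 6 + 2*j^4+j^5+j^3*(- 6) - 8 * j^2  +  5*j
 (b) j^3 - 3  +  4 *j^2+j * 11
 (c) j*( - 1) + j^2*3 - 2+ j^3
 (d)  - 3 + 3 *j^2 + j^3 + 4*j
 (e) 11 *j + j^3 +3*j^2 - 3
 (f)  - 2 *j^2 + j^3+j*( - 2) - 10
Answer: e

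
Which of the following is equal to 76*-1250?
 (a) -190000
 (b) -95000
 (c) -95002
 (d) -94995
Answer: b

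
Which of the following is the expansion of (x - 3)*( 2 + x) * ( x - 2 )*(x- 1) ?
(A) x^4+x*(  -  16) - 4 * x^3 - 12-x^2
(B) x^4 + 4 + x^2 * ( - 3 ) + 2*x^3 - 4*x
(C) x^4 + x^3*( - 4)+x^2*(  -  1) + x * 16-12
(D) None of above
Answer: C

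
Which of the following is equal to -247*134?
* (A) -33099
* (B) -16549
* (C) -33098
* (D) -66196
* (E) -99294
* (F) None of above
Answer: C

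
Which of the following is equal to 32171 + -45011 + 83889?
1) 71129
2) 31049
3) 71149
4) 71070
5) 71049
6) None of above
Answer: 5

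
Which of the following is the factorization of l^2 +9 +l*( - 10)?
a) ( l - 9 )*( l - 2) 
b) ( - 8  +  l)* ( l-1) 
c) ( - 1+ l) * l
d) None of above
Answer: d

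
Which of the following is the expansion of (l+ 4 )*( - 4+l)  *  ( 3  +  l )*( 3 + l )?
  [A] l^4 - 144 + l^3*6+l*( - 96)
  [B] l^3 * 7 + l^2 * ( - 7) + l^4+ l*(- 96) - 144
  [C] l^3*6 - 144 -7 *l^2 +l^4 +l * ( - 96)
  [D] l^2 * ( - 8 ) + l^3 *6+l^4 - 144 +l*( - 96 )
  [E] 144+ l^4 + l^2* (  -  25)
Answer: C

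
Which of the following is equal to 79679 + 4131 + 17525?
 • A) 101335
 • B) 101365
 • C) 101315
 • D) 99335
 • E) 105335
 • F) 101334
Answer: A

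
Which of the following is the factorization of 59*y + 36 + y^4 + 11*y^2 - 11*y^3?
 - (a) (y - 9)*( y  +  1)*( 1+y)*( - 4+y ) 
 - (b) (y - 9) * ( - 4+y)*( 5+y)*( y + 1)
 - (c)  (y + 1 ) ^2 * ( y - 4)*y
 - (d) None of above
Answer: a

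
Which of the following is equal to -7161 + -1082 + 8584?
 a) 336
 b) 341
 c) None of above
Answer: b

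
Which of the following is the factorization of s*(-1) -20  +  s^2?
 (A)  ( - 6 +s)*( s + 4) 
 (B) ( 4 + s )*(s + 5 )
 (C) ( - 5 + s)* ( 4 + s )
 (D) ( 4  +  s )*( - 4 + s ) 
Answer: C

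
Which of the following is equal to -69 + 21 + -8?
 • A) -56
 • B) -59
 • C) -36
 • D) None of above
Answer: A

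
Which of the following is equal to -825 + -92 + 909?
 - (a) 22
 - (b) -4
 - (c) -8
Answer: c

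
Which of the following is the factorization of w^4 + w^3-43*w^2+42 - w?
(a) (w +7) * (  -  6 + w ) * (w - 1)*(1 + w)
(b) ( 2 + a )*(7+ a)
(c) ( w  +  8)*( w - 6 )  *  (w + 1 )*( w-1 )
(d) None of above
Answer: a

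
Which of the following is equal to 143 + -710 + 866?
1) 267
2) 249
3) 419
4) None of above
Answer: 4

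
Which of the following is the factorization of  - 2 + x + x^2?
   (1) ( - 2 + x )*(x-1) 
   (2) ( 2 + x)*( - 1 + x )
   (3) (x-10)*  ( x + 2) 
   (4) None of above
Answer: 2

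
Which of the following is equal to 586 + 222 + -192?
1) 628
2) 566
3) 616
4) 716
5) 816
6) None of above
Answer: 3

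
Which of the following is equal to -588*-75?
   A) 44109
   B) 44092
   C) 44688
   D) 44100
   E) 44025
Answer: D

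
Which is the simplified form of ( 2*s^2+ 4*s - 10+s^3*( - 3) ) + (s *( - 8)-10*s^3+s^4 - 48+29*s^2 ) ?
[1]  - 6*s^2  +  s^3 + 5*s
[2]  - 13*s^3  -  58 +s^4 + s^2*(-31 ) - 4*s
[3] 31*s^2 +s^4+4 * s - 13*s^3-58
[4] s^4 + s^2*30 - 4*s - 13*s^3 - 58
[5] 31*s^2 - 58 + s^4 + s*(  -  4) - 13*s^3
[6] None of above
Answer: 5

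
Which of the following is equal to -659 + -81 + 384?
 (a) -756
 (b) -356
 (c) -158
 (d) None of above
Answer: b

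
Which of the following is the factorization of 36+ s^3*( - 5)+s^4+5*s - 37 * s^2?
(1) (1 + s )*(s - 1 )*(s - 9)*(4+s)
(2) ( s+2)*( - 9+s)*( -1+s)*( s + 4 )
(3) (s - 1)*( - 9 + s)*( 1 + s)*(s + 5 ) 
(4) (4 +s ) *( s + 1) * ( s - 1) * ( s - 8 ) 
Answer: 1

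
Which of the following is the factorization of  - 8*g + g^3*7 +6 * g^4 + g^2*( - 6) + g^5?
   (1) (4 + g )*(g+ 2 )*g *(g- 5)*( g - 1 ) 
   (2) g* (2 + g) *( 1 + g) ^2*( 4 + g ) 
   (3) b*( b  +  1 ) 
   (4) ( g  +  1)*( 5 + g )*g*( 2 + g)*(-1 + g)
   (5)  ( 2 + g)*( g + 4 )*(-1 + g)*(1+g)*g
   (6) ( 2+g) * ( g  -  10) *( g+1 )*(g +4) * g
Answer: 5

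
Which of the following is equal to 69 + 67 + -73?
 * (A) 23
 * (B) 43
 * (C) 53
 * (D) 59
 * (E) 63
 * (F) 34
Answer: E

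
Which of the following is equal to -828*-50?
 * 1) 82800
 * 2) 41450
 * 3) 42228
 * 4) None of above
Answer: 4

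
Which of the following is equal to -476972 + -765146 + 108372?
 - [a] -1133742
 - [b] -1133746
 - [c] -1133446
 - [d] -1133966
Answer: b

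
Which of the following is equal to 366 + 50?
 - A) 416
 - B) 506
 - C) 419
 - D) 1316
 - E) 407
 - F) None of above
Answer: A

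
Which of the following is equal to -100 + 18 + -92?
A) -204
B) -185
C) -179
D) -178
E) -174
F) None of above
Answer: E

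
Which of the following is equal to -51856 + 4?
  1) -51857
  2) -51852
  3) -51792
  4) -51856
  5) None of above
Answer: 2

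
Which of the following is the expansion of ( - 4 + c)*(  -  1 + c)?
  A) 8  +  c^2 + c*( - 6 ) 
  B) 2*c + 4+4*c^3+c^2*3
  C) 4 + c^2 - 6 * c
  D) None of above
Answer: D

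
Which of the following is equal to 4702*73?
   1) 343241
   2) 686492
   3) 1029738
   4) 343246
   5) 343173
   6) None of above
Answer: 4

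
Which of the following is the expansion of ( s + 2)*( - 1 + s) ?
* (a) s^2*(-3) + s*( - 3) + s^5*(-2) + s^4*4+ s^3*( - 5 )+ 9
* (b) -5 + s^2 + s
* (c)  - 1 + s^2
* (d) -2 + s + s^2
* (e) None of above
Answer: d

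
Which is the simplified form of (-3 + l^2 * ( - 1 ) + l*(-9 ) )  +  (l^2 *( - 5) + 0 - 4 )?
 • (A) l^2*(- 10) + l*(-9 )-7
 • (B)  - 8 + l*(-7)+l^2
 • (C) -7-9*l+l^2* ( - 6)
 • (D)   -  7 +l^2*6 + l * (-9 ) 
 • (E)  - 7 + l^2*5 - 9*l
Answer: C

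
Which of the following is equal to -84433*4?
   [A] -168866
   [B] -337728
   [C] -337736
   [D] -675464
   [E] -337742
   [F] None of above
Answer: F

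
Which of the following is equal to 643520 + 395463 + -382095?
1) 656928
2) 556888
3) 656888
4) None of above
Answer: 3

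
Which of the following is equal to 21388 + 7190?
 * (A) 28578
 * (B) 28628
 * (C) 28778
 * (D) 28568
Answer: A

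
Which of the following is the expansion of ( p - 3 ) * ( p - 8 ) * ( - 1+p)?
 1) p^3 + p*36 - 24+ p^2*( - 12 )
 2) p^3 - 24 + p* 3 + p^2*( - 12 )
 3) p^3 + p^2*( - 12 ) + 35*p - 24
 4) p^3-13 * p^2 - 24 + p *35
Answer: 3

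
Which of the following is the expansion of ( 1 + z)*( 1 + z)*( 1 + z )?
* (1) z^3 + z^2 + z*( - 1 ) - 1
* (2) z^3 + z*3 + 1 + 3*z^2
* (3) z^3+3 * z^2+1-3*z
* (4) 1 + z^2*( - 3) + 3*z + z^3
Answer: 2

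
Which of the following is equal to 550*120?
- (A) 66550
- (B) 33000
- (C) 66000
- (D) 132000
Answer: C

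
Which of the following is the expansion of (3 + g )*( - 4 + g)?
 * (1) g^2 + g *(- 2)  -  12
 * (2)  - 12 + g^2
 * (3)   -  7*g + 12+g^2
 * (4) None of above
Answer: 4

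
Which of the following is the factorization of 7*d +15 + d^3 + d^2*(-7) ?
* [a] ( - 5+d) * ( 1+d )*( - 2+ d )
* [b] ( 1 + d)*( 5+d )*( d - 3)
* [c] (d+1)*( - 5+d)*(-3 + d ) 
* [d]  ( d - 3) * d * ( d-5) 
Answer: c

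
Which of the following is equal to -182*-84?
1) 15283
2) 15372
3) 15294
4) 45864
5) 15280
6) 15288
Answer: 6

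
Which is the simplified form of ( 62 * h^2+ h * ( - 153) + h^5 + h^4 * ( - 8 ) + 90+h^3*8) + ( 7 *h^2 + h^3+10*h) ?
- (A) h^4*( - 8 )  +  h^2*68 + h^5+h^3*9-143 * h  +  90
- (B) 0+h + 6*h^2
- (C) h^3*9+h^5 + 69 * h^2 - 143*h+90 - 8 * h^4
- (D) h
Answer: C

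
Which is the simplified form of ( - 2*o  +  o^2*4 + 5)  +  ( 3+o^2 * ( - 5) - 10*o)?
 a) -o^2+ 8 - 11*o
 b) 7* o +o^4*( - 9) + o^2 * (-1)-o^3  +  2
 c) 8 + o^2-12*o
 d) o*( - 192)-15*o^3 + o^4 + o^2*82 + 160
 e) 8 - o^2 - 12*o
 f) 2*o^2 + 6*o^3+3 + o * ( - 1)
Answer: e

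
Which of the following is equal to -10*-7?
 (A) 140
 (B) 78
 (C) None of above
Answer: C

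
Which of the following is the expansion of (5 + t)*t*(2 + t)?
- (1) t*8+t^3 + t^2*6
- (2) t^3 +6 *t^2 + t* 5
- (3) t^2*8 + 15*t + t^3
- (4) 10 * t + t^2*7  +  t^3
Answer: 4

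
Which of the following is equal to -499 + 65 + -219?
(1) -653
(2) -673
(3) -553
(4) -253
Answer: 1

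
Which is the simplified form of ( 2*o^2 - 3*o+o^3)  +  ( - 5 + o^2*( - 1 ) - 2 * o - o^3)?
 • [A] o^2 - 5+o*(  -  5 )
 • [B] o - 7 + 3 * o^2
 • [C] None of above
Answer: A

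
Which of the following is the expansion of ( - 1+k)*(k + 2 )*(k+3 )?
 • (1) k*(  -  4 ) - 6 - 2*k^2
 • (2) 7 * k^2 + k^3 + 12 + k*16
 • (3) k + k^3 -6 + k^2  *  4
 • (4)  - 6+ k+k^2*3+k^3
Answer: 3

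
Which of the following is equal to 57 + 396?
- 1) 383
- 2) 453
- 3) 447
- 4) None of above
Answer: 2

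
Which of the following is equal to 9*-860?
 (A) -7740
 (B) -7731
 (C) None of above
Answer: A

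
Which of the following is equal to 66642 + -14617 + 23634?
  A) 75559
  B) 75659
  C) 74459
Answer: B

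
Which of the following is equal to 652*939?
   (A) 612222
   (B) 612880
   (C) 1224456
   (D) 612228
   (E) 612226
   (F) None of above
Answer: D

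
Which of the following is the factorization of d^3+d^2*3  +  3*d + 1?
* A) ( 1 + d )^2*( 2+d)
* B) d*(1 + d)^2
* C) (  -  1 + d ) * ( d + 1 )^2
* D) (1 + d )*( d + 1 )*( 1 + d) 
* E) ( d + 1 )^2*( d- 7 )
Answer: D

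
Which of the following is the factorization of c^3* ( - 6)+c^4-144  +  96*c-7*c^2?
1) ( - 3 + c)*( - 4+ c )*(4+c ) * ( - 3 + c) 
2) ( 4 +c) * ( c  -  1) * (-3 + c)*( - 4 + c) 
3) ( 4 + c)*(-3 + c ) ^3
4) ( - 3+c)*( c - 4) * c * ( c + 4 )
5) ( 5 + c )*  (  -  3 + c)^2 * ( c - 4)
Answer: 1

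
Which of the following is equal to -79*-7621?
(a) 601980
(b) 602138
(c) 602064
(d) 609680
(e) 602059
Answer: e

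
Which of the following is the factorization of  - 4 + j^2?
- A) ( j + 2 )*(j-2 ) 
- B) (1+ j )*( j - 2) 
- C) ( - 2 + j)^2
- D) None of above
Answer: A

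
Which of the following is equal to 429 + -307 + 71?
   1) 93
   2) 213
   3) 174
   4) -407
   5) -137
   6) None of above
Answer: 6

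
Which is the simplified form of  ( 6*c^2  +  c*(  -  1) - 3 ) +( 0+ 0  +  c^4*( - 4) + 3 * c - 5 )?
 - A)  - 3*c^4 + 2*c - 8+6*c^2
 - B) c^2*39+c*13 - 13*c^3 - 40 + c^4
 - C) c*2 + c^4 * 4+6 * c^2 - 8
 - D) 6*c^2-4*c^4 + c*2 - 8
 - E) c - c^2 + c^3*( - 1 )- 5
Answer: D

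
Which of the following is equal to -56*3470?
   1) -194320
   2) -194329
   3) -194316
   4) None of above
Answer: 1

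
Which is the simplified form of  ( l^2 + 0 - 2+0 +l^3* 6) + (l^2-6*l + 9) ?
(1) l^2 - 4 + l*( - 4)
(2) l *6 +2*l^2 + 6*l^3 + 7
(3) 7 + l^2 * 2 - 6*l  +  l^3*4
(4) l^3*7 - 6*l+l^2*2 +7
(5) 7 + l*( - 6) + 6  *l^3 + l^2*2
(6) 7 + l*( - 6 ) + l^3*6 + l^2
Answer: 5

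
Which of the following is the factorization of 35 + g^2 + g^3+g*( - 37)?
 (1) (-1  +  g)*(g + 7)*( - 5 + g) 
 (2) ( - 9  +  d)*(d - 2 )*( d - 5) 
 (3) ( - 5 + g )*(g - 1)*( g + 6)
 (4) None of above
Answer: 1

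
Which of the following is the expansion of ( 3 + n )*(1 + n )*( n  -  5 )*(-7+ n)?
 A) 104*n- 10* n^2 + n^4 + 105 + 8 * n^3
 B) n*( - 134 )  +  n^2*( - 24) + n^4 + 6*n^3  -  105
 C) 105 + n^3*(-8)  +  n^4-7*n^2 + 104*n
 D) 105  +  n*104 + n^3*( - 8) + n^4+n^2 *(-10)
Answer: D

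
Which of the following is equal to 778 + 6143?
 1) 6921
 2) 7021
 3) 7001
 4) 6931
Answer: 1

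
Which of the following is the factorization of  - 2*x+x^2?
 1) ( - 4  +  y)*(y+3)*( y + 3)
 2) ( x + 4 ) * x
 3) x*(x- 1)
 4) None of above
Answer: 4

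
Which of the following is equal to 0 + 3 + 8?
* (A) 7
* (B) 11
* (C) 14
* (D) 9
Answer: B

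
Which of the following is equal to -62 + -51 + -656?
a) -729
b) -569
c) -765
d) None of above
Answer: d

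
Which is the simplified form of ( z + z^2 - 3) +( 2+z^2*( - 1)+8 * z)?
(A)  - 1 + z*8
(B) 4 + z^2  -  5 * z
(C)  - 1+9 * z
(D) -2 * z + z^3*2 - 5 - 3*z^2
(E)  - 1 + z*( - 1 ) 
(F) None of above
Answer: C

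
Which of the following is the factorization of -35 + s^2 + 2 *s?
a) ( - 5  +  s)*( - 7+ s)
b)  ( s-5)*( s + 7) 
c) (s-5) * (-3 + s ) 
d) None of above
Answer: b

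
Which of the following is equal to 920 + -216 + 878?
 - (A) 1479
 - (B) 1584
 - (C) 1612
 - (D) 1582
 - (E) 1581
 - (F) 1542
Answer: D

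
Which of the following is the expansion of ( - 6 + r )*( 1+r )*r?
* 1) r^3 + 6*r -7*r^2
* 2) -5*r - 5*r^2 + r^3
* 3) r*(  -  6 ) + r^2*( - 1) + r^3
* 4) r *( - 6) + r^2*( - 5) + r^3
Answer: 4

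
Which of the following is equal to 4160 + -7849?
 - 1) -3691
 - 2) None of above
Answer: 2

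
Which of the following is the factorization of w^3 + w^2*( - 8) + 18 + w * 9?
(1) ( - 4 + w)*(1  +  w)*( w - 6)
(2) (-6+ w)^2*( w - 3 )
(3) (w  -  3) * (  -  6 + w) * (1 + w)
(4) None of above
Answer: 3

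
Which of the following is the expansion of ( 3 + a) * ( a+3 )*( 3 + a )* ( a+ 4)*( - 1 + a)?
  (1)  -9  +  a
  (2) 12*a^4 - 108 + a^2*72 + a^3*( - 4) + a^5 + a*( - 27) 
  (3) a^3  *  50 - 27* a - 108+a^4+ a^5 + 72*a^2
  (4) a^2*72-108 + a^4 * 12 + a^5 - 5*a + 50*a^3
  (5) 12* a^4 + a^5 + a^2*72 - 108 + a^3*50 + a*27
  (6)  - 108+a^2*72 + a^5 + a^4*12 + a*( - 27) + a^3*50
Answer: 6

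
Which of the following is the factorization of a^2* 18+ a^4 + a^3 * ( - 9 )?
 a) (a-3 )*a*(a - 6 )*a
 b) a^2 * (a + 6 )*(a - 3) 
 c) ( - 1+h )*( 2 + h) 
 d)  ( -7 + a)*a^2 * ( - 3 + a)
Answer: a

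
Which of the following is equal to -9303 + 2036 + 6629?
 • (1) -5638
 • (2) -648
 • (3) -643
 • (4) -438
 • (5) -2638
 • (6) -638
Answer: 6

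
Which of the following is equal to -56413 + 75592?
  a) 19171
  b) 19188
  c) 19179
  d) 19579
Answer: c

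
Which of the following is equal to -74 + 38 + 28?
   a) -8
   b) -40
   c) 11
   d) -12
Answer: a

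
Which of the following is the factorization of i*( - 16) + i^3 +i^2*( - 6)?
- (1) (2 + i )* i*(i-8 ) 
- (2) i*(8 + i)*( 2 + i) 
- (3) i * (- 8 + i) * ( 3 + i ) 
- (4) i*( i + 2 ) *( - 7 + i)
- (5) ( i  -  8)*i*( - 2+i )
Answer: 1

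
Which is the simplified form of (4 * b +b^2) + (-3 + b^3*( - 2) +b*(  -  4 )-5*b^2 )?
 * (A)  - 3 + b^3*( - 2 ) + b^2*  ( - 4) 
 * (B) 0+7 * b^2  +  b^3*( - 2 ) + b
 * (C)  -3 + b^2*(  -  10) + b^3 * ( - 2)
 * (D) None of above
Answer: A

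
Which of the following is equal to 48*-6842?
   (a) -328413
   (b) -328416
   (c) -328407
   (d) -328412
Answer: b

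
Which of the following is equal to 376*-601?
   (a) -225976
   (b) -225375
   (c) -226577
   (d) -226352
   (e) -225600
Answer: a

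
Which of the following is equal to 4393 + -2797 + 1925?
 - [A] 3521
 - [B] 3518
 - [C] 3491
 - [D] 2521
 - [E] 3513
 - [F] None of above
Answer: A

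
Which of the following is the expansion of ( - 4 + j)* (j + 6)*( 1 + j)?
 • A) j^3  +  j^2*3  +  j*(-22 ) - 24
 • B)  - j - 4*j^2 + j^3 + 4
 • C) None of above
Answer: A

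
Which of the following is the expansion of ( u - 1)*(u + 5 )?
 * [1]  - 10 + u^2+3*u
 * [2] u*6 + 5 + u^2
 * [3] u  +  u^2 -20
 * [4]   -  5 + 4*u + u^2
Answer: 4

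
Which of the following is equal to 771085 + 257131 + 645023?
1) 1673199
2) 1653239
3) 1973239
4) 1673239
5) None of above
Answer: 4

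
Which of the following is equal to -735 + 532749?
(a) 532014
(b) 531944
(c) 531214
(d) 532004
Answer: a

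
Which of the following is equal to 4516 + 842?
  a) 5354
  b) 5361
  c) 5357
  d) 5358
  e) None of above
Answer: d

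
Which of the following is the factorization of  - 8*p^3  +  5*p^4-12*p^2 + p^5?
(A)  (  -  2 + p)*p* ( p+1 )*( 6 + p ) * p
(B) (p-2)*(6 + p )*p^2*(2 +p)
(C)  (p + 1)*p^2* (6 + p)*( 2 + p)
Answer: A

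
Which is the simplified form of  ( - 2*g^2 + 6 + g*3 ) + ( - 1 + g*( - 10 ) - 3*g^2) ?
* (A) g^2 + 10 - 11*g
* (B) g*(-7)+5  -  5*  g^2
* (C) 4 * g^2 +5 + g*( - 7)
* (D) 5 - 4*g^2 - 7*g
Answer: B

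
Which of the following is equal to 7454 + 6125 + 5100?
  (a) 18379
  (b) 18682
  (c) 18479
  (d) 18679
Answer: d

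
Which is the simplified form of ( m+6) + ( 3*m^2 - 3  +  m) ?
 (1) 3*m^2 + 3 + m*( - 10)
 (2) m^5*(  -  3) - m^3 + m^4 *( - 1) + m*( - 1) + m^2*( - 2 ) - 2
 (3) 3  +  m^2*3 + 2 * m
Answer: 3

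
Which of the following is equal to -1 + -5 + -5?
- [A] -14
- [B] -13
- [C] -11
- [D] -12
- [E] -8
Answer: C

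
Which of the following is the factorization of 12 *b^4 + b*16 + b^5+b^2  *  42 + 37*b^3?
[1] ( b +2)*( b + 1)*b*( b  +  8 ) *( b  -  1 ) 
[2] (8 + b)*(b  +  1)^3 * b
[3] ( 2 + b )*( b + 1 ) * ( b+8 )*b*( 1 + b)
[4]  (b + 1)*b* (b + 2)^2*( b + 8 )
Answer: 3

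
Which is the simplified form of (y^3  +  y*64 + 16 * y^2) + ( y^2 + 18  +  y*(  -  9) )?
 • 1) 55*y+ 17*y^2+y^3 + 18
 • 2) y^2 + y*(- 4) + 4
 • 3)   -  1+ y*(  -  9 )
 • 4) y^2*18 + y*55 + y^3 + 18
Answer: 1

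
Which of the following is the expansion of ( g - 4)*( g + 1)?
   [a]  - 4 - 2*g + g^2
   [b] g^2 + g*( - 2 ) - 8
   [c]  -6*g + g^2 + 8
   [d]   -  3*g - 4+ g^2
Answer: d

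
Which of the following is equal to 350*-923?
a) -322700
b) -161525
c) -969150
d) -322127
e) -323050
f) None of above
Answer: e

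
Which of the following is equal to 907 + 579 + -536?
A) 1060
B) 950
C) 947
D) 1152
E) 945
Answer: B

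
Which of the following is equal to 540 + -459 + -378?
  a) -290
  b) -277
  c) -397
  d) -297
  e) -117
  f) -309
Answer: d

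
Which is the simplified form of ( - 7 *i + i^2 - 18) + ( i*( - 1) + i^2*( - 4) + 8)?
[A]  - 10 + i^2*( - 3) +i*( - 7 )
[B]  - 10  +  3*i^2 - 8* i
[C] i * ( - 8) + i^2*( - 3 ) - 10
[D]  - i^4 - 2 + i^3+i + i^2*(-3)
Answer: C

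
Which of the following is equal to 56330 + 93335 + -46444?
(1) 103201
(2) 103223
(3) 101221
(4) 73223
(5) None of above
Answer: 5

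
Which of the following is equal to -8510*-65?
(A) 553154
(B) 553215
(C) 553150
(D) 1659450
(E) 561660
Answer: C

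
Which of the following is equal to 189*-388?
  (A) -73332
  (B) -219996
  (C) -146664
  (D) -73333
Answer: A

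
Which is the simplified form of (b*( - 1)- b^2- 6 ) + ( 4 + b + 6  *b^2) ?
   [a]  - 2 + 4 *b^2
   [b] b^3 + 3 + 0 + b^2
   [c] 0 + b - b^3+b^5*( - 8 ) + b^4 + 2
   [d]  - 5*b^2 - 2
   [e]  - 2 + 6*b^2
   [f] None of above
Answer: f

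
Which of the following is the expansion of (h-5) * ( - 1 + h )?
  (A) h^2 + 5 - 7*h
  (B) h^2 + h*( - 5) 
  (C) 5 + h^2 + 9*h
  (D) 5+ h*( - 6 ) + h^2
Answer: D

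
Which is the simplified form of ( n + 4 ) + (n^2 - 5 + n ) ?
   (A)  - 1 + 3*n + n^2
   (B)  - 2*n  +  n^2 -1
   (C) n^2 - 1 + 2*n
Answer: C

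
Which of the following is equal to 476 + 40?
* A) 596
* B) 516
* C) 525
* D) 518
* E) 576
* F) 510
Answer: B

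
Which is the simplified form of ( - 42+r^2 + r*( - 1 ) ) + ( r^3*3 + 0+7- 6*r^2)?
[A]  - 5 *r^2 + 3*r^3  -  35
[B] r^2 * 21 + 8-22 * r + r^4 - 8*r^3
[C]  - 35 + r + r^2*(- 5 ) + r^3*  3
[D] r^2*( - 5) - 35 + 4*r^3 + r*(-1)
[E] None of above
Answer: E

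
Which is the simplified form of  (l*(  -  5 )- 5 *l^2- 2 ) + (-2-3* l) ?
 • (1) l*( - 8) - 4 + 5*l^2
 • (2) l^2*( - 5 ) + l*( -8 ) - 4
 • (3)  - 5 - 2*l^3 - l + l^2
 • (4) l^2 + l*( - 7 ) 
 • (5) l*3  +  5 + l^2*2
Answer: 2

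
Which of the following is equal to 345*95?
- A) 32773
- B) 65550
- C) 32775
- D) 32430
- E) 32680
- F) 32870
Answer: C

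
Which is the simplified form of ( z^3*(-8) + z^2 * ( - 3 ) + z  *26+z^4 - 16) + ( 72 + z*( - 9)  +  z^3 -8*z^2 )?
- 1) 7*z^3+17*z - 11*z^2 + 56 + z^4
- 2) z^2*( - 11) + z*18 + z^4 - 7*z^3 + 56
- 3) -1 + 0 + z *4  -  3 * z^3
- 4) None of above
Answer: 4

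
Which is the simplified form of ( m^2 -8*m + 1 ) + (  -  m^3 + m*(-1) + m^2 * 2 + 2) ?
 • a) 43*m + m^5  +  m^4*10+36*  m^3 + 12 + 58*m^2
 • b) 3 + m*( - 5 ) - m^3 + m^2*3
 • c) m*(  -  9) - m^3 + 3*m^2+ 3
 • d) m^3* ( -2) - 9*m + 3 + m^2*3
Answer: c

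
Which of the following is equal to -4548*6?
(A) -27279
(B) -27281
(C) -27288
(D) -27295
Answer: C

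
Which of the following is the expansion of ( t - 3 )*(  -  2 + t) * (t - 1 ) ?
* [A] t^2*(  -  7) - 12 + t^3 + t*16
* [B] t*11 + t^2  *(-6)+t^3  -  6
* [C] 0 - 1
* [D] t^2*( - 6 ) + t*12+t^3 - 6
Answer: B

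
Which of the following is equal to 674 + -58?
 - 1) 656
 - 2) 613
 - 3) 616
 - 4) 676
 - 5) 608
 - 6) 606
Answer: 3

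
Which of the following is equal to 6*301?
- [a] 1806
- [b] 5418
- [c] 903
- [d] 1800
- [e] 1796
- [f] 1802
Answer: a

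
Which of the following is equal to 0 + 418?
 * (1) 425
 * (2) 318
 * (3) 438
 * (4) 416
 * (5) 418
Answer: 5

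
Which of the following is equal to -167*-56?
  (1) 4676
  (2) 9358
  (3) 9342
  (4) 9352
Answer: 4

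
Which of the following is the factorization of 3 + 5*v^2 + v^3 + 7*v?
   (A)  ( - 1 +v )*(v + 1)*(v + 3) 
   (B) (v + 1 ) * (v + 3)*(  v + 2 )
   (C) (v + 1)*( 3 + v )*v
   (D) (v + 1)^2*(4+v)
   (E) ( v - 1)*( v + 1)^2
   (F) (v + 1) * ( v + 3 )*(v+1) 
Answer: F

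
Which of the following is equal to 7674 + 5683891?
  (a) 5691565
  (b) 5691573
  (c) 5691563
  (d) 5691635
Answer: a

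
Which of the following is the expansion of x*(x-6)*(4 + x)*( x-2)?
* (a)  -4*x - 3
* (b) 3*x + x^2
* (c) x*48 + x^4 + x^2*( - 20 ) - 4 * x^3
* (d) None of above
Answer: c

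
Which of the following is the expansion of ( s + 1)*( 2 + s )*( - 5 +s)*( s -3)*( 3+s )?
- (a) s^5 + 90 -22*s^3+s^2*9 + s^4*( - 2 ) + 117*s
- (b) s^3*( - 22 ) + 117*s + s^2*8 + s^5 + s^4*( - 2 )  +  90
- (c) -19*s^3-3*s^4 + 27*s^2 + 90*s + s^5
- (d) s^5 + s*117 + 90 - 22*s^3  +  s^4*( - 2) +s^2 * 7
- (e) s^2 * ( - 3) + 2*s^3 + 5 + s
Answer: b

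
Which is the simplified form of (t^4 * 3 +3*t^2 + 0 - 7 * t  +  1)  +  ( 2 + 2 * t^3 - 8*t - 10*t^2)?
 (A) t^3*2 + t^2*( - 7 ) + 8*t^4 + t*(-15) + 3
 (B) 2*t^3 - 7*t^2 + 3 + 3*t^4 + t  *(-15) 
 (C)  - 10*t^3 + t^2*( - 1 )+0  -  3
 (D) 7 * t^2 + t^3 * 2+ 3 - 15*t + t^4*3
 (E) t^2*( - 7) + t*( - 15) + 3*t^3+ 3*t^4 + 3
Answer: B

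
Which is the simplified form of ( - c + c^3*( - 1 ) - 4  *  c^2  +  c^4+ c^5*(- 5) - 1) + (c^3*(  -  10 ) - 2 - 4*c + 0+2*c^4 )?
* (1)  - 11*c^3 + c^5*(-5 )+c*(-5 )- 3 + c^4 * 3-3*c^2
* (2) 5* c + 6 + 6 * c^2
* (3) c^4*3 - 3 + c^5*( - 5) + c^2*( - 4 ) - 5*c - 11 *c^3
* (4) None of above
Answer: 3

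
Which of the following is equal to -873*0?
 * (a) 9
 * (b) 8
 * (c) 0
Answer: c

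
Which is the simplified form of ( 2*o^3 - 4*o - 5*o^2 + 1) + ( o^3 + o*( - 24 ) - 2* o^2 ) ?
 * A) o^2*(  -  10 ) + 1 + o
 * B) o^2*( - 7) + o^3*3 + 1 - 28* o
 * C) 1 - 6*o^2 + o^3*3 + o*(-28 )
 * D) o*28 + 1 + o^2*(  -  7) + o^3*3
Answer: B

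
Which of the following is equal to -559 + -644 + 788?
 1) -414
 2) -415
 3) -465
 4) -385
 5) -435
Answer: 2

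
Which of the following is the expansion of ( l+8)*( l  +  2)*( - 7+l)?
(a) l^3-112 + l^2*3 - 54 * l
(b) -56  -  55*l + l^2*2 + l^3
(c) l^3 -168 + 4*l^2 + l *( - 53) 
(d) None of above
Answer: a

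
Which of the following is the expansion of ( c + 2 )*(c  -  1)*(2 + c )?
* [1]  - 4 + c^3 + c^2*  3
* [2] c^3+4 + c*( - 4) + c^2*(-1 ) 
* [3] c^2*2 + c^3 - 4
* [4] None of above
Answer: 1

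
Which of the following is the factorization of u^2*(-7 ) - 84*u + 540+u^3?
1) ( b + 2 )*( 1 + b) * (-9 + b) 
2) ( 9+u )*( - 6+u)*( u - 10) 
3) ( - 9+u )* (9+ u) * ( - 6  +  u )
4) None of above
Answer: 2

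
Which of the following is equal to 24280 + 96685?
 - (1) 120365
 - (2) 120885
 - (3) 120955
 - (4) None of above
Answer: 4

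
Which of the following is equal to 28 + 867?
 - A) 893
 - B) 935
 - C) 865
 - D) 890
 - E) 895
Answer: E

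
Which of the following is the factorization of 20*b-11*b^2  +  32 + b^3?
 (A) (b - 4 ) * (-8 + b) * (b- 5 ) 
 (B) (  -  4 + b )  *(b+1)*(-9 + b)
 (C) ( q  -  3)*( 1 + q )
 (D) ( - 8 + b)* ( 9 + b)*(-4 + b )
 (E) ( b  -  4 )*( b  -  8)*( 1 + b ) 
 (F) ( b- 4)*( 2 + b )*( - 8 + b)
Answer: E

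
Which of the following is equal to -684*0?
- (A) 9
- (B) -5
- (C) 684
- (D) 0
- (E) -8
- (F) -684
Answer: D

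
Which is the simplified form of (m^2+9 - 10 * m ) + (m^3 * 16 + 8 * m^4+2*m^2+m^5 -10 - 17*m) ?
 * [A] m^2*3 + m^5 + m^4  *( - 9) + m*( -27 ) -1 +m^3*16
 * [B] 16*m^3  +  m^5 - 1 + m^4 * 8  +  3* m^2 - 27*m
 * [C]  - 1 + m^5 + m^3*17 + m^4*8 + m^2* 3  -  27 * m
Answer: B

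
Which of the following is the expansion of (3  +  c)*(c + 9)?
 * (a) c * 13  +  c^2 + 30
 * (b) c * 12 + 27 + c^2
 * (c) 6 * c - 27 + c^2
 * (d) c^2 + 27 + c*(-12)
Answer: b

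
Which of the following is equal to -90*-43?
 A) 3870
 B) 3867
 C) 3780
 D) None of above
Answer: A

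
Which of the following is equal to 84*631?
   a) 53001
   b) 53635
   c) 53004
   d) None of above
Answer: c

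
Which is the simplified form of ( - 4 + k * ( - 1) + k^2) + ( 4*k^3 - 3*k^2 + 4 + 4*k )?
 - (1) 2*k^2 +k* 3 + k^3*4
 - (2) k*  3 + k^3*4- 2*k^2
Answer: 2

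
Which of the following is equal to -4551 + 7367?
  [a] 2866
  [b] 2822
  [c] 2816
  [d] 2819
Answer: c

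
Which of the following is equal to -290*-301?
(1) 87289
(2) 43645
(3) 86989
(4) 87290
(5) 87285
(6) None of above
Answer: 4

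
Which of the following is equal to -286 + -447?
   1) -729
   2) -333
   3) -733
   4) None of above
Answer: 3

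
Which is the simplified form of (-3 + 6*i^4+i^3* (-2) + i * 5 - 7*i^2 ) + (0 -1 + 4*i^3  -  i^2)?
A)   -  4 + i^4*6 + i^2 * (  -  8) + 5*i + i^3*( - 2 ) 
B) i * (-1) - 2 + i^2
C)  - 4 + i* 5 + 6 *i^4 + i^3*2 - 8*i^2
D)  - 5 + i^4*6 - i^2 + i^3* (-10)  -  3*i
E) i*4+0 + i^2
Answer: C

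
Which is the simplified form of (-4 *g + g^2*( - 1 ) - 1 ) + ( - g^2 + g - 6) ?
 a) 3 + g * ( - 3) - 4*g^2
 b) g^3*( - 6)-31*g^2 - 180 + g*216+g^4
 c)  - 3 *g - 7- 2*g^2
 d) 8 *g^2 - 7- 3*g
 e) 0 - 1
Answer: c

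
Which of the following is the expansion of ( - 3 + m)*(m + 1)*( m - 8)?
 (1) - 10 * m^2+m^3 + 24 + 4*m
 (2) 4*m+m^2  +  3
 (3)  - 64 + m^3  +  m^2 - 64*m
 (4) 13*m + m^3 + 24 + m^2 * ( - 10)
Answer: 4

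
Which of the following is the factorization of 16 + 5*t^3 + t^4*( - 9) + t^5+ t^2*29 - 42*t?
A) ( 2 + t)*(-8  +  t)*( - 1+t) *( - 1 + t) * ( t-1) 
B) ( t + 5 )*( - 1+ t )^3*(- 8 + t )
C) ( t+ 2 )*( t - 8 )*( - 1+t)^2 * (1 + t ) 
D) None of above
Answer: A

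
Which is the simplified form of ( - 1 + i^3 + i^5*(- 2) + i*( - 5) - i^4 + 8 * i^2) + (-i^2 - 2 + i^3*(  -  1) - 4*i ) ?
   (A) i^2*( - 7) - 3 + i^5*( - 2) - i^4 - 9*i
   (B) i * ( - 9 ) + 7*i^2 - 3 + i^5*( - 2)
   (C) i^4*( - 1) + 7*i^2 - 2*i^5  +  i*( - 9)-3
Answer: C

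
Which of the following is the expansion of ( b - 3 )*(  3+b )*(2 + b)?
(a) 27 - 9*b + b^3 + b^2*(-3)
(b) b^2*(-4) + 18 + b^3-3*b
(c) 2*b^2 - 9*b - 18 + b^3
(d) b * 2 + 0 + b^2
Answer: c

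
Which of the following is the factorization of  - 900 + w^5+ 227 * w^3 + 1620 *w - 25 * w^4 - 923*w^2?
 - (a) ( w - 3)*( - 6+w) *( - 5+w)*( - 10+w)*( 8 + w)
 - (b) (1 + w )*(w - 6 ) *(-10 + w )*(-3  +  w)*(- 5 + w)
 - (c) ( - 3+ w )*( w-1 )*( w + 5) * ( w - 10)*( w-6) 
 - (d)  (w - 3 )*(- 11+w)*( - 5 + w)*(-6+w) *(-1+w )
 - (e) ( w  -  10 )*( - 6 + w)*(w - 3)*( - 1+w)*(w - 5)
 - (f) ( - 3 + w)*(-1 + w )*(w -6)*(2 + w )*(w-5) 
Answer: e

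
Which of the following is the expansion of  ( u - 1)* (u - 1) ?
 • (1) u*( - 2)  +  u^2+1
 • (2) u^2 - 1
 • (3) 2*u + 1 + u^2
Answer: 1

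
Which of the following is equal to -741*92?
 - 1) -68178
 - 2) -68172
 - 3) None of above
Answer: 2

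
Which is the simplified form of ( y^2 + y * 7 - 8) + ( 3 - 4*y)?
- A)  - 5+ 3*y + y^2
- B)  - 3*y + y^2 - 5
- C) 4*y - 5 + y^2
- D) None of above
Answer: A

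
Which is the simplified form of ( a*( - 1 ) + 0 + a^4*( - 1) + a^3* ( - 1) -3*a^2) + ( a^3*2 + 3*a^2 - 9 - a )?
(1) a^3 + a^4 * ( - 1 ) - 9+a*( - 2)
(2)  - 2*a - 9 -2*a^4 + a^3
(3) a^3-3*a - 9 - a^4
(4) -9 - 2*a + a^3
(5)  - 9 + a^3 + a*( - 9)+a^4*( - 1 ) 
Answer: 1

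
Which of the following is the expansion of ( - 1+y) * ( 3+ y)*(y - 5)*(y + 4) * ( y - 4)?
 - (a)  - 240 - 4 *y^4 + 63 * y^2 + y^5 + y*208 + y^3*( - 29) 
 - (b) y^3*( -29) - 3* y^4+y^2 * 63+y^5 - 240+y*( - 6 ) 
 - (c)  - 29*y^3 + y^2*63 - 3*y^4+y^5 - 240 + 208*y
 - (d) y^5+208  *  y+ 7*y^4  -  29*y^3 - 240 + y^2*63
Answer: c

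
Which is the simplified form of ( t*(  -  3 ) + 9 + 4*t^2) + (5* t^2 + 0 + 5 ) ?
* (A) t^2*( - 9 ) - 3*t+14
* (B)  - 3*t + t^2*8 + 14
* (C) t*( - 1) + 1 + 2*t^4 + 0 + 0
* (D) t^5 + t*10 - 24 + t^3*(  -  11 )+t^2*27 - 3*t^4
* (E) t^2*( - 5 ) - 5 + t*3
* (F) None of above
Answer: F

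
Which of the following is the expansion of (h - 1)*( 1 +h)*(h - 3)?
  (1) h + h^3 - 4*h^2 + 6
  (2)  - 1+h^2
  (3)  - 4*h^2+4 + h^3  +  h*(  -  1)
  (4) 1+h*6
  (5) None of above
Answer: 5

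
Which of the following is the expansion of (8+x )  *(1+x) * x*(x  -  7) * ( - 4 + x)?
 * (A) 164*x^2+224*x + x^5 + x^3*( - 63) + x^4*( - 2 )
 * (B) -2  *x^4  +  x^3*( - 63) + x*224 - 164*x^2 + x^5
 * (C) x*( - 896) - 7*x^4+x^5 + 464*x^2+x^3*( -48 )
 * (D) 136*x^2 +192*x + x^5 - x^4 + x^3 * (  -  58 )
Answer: A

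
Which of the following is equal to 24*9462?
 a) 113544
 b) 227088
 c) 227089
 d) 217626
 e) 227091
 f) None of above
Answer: b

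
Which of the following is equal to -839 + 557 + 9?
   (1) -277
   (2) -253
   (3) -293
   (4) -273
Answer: 4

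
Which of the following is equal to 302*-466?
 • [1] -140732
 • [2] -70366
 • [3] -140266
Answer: 1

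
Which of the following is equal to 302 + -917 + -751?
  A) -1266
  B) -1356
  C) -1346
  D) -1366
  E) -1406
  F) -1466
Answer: D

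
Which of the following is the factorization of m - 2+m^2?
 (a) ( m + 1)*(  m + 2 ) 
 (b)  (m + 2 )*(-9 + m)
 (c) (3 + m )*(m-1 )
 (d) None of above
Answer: d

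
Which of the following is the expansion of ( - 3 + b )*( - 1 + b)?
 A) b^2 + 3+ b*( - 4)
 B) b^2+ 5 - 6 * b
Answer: A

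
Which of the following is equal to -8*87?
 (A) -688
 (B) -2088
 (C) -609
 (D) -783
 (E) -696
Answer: E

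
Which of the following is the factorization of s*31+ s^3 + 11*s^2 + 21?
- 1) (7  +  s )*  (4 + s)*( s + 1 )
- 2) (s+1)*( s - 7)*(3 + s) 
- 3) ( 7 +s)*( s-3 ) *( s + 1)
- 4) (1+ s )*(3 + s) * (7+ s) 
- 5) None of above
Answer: 4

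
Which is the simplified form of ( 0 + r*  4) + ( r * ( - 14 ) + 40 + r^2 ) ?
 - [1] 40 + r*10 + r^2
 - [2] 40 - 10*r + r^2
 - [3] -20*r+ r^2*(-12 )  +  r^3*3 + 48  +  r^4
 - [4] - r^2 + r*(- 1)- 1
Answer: 2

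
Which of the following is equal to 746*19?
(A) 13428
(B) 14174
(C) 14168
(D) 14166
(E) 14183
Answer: B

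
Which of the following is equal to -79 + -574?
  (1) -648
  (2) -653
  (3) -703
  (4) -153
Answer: 2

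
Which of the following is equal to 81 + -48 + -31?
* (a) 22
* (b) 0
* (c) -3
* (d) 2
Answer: d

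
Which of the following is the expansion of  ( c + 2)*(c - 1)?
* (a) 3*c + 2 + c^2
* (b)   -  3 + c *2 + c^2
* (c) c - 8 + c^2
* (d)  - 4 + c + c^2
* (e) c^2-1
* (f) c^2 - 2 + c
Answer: f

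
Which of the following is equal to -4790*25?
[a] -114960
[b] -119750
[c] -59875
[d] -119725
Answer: b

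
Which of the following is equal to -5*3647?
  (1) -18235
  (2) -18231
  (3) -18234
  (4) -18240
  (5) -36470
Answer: 1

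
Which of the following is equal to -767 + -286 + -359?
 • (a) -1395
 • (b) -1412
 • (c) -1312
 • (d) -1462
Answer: b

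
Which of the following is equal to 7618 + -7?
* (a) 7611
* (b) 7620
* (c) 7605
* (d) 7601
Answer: a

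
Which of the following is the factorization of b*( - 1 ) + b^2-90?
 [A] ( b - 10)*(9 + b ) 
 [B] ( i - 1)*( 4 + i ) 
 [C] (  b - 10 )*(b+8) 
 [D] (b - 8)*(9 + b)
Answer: A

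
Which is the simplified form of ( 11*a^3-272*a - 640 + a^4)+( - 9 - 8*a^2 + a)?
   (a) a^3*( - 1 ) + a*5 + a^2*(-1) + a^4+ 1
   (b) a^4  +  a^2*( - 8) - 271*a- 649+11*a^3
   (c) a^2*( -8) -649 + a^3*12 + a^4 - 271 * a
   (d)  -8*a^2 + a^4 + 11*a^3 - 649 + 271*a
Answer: b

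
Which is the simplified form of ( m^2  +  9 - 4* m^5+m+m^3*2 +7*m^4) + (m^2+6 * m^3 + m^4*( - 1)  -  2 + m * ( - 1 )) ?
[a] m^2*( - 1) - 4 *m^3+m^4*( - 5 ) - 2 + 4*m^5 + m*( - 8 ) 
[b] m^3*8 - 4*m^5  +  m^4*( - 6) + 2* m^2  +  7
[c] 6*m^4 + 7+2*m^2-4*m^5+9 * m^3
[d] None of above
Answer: d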